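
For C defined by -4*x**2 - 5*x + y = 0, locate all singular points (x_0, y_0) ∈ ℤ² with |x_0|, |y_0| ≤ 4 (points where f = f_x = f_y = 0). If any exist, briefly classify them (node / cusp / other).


No singular points in the scanned grid; C is smooth there.

Compute partial derivatives:
  f_x = -8*x - 5.
  f_y = 1.
f_y = 1 is a nonzero constant, so f_y never vanishes: no point (x, y) can satisfy f = f_x = f_y = 0. In particular no (x, y) ∈ {−4, ..., 4}² is singular; the curve is smooth.


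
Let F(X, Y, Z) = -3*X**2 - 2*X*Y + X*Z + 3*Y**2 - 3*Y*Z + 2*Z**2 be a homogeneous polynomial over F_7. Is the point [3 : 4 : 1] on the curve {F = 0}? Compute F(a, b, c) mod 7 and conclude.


F(3,4,1) ≡ 4 (mod 7); P is NOT on the curve.

Evaluate F(3, 4, 1) term-by-term (mod 7).
  -3*X**2 ↦ -3·9·1·1 = -27
  -2*X*Y ↦ -2·3·4·1 = -24
  X*Z ↦ 1·3·1·1 = 3
  3*Y**2 ↦ 3·1·16·1 = 48
  -3*Y*Z ↦ -3·1·4·1 = -12
  2*Z**2 ↦ 2·1·1·1 = 2
Sum: F(3, 4, 1) = (-27) + (-24) + (3) + (48) + (-12) + (2) = -10.
Reducing mod 7: -10 ≡ 4 (mod 7).
Since F(a, b, c) ≡ 4 ≠ 0 (mod 7), P does NOT lie on the curve.


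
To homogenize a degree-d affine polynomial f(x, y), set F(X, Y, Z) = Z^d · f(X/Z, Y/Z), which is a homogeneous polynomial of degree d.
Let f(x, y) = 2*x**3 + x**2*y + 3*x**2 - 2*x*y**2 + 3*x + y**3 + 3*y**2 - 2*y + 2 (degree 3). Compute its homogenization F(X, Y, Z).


F(X, Y, Z) = 2*X**3 + X**2*Y + 3*X**2*Z - 2*X*Y**2 + 3*X*Z**2 + Y**3 + 3*Y**2*Z - 2*Y*Z**2 + 2*Z**3

deg(f) = 3.
Substitute x = X/Z, y = Y/Z into f, then multiply by Z^3.
  monomial 2·x^3·y^0 ↦ 2·X^3·Y^0·Z^0.
  monomial 1·x^2·y^1 ↦ 1·X^2·Y^1·Z^0.
  monomial 3·x^2·y^0 ↦ 3·X^2·Y^0·Z^1.
  monomial -2·x^1·y^2 ↦ -2·X^1·Y^2·Z^0.
  monomial 3·x^1·y^0 ↦ 3·X^1·Y^0·Z^2.
  monomial 1·x^0·y^3 ↦ 1·X^0·Y^3·Z^0.
  monomial 3·x^0·y^2 ↦ 3·X^0·Y^2·Z^1.
  monomial -2·x^0·y^1 ↦ -2·X^0·Y^1·Z^2.
  monomial 2·x^0·y^0 ↦ 2·X^0·Y^0·Z^3.
Collecting: F(X, Y, Z) = 2*X**3 + X**2*Y + 3*X**2*Z - 2*X*Y**2 + 3*X*Z**2 + Y**3 + 3*Y**2*Z - 2*Y*Z**2 + 2*Z**3.


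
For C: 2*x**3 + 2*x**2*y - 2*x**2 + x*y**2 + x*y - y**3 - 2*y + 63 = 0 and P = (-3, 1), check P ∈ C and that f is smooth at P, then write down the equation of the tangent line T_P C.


Tangent line at P: 56*x + 4*y + 164 = 0.

Step 1: f(-3, 1) = 0, so P lies on C.
Step 2: partial derivatives
  f_x(x, y) = 6*x**2 + 4*x*y - 4*x + y**2 + y, f_y(x, y) = 2*x**2 + 2*x*y + x - 3*y**2 - 2.
  f_x(P) = 56, f_y(P) = 4 (gradient nonzero, so P is smooth).
Step 3: tangent line at P: 56·(x − -3) + 4·(y − 1) = 0.
Expanding: 56*x + 4*y + 164 = 0.


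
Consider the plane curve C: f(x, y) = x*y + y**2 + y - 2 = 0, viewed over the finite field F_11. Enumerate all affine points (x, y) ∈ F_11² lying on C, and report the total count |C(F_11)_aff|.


Affine F_11-points: {(0, 1), (0, 9), (1, 4), (1, 5), (4, 3), (5, 8), (8, 6), (8, 7), (9, 2), (9, 10)}; count = 10.

For each of the 121 pairs (x, y) ∈ F_11², evaluate f(x, y) mod 11. Record the zeros.
  x = 0: [0↦9, 1↦0, 2↦4, 3↦10, 4↦7, 5↦6, 6↦7, 7↦10, 8↦4, 9↦0, 10↦9]  zeros at y ∈ {1, 9}
  x = 1: [0↦9, 1↦1, 2↦6, 3↦2, 4↦0, 5↦0, 6↦2, 7↦6, 8↦1, 9↦9, 10↦8]  zeros at y ∈ {4, 5}
  x = 2: [0↦9, 1↦2, 2↦8, 3↦5, 4↦4, 5↦5, 6↦8, 7↦2, 8↦9, 9↦7, 10↦7]  zeros at y ∈ ∅
  x = 3: [0↦9, 1↦3, 2↦10, 3↦8, 4↦8, 5↦10, 6↦3, 7↦9, 8↦6, 9↦5, 10↦6]  zeros at y ∈ ∅
  x = 4: [0↦9, 1↦4, 2↦1, 3↦0, 4↦1, 5↦4, 6↦9, 7↦5, 8↦3, 9↦3, 10↦5]  zeros at y ∈ {3}
  x = 5: [0↦9, 1↦5, 2↦3, 3↦3, 4↦5, 5↦9, 6↦4, 7↦1, 8↦0, 9↦1, 10↦4]  zeros at y ∈ {8}
  x = 6: [0↦9, 1↦6, 2↦5, 3↦6, 4↦9, 5↦3, 6↦10, 7↦8, 8↦8, 9↦10, 10↦3]  zeros at y ∈ ∅
  x = 7: [0↦9, 1↦7, 2↦7, 3↦9, 4↦2, 5↦8, 6↦5, 7↦4, 8↦5, 9↦8, 10↦2]  zeros at y ∈ ∅
  x = 8: [0↦9, 1↦8, 2↦9, 3↦1, 4↦6, 5↦2, 6↦0, 7↦0, 8↦2, 9↦6, 10↦1]  zeros at y ∈ {6, 7}
  x = 9: [0↦9, 1↦9, 2↦0, 3↦4, 4↦10, 5↦7, 6↦6, 7↦7, 8↦10, 9↦4, 10↦0]  zeros at y ∈ {2, 10}
  x = 10: [0↦9, 1↦10, 2↦2, 3↦7, 4↦3, 5↦1, 6↦1, 7↦3, 8↦7, 9↦2, 10↦10]  zeros at y ∈ ∅
Collecting zeros: affine points = {(0, 1), (0, 9), (1, 4), (1, 5), (4, 3), (5, 8), (8, 6), (8, 7), (9, 2), (9, 10)}.
Total count |C(F_11)_aff| = 10.


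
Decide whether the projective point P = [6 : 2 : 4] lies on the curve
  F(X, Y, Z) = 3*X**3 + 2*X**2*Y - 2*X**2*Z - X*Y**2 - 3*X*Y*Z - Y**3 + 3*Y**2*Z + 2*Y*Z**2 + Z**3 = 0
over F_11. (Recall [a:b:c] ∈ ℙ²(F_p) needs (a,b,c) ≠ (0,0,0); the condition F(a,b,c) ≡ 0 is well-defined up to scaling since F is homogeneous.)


F(6,2,4) ≡ 9 (mod 11); P is NOT on the curve.

Evaluate F(6, 2, 4) term-by-term (mod 11).
  3*X**3 ↦ 3·216·1·1 = 648
  2*X**2*Y ↦ 2·36·2·1 = 144
  -2*X**2*Z ↦ -2·36·1·4 = -288
  -X*Y**2 ↦ -1·6·4·1 = -24
  -3*X*Y*Z ↦ -3·6·2·4 = -144
  -Y**3 ↦ -1·1·8·1 = -8
  3*Y**2*Z ↦ 3·1·4·4 = 48
  2*Y*Z**2 ↦ 2·1·2·16 = 64
  Z**3 ↦ 1·1·1·64 = 64
Sum: F(6, 2, 4) = (648) + (144) + (-288) + (-24) + (-144) + (-8) + (48) + (64) + (64) = 504.
Reducing mod 11: 504 ≡ 9 (mod 11).
Since F(a, b, c) ≡ 9 ≠ 0 (mod 11), P does NOT lie on the curve.


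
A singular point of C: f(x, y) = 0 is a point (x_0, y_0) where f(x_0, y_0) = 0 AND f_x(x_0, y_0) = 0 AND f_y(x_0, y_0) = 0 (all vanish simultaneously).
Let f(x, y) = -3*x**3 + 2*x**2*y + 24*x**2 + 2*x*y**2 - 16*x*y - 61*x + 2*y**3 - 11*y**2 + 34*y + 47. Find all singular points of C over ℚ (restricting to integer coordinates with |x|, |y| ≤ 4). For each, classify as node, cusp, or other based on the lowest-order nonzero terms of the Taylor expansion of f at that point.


Singular points: {(3, 1)}; classification: node.

Compute partial derivatives:
  f_x = -9*x**2 + 4*x*y + 48*x + 2*y**2 - 16*y - 61.
  f_y = 2*x**2 + 4*x*y - 16*x + 6*y**2 - 22*y + 34.
Scan x_0 ∈ {−4, ..., 4}. For each x_0, f_y(x_0, y) is a polynomial in y; find its integer roots y ∈ {−4, ..., 4}, then test f_x and f at those candidates.
  x = -4: f_y(-4, y) = 6*y**2 - 38*y + 130; no integer root y with |y| ≤ 4.
  x = -3: f_y(-3, y) = 6*y**2 - 34*y + 100; no integer root y with |y| ≤ 4.
  x = -2: f_y(-2, y) = 6*y**2 - 30*y + 74; no integer root y with |y| ≤ 4.
  x = -1: f_y(-1, y) = 6*y**2 - 26*y + 52; no integer root y with |y| ≤ 4.
  x = 0: f_y(0, y) = 6*y**2 - 22*y + 34; no integer root y with |y| ≤ 4.
  x = 1: f_y(1, y) = 6*y**2 - 18*y + 20; no integer root y with |y| ≤ 4.
  x = 2: f_y(2, y) = 6*y**2 - 14*y + 10; no integer root y with |y| ≤ 4.
  x = 3: f_y(3, y) = 6*y**2 - 10*y + 4; vanishes at y ∈ {1}. (3, 1): f_x = 0, f = 0 — SINGULAR.
  x = 4: f_y(4, y) = 6*y**2 - 6*y + 2; no integer root y with |y| ≤ 4.
Only singular point on the grid: (3, 1).
Classify: substitute x = 3 + u, y = 1 + v and expand: f = -3*u**3 + 2*u**2*v - u**2 + 2*u*v**2 + 2*v**3 + v**2.
No constant or linear terms (consistent with a singular point). Quadratic part: -u**2 + v**2. Cubic part: -3*u**3 + 2*u**2*v + 2*u*v**2 + 2*v**3.
The quadratic part v**2 - u**2 = (v − u)(v + u) splits into two distinct linear factors, so there are two distinct tangent lines y − 1 = ±(x − 3) — this is a node (ordinary double point).
Classification: node.


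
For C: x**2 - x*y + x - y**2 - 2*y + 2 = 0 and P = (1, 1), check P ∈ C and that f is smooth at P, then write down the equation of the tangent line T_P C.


Tangent line at P: 2*x - 5*y + 3 = 0.

Step 1: f(1, 1) = 0, so P lies on C.
Step 2: partial derivatives
  f_x(x, y) = 2*x - y + 1, f_y(x, y) = -x - 2*y - 2.
  f_x(P) = 2, f_y(P) = -5 (gradient nonzero, so P is smooth).
Step 3: tangent line at P: 2·(x − 1) + -5·(y − 1) = 0.
Expanding: 2*x - 5*y + 3 = 0.


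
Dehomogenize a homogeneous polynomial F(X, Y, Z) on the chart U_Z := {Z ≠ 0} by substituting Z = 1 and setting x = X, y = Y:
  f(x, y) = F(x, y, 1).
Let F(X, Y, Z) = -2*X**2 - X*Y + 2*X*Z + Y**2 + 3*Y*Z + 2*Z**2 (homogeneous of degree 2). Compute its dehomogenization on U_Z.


f(x, y) = -2*x**2 - x*y + 2*x + y**2 + 3*y + 2

On U_Z we set Z = 1. Each monomial c·X^i·Y^j·Z^k in F becomes c·x^i·y^j·1^k = c·x^i·y^j.
Substituting Z = 1: F(X, Y, 1) = -2*x**2 - x*y + 2*x + y**2 + 3*y + 2.
Note: deg(f) ≤ deg(F) = 2; strict inequality happens when F is divisible by Z (lost terms).


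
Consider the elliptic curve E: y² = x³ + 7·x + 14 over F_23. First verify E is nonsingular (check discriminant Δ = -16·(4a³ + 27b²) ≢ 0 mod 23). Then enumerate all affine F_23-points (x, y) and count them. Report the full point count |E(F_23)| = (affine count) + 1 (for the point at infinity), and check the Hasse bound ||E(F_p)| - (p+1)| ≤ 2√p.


Affine points = {(2, 6), (2, 17), (3, 4), (3, 19), (5, 6), (5, 17), (9, 1), (9, 22), (10, 7), (10, 16), (12, 3), (12, 20), (13, 5), (13, 18), (14, 2), (14, 21), (16, 6), (16, 17), (17, 3), (17, 20), (20, 9), (20, 14), (22, 11), (22, 12)}; affine count = 24; |E(F_23)| = 25.

Discriminant check: Δ ∝ 4a³ + 27b² = 4·7³ + 27·14² = 4·343 + 27·196 ≡ 17 (mod 23). Nonzero ⇒ E is nonsingular.
For each x ∈ F_23, compute rhs = x³ + 7·x + 14 mod 23, then count y ∈ F_23 with y² ≡ rhs.
  x = 0: rhs = 14, matching y values: none (0 points).
  x = 1: rhs = 22, matching y values: none (0 points).
  x = 2: rhs = 13, matching y values: 6, 17 (2 points).
  x = 3: rhs = 16, matching y values: 4, 19 (2 points).
  x = 4: rhs = 14, matching y values: none (0 points).
  x = 5: rhs = 13, matching y values: 6, 17 (2 points).
  x = 6: rhs = 19, matching y values: none (0 points).
  x = 7: rhs = 15, matching y values: none (0 points).
  x = 8: rhs = 7, matching y values: none (0 points).
  x = 9: rhs = 1, matching y values: 1, 22 (2 points).
  x = 10: rhs = 3, matching y values: 7, 16 (2 points).
  x = 11: rhs = 19, matching y values: none (0 points).
  x = 12: rhs = 9, matching y values: 3, 20 (2 points).
  x = 13: rhs = 2, matching y values: 5, 18 (2 points).
  x = 14: rhs = 4, matching y values: 2, 21 (2 points).
  x = 15: rhs = 21, matching y values: none (0 points).
  x = 16: rhs = 13, matching y values: 6, 17 (2 points).
  x = 17: rhs = 9, matching y values: 3, 20 (2 points).
  x = 18: rhs = 15, matching y values: none (0 points).
  x = 19: rhs = 14, matching y values: none (0 points).
  x = 20: rhs = 12, matching y values: 9, 14 (2 points).
  x = 21: rhs = 15, matching y values: none (0 points).
  x = 22: rhs = 6, matching y values: 11, 12 (2 points).
Total affine count: 24.
Full point count |E(F_23)| = 24 + 1 = 25.
Hasse bound: |25 − (23+1)| = |1| = 1 ≤ 2√23 ≈ 9.5917 ✓.


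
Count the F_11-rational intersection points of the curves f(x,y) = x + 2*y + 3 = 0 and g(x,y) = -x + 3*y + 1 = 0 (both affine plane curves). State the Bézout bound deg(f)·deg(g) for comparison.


Common zeros: {(3, 8)}; count = 1; Bézout bound = 1.

deg(f) = 1, deg(g) = 1, so Bézout bound = 1.
Scan x ∈ F_11. For each x, list the y ∈ F_11 with f(x, y) ≡ 0 and those with g(x, y) ≡ 0 (mod 11); the common zeros in that column are the intersection.
  x = 0: f ≡ 0 at y ∈ {4}; g ≡ 0 at y ∈ {7}; common: ∅.
  x = 1: f ≡ 0 at y ∈ {9}; g ≡ 0 at y ∈ {0}; common: ∅.
  x = 2: f ≡ 0 at y ∈ {3}; g ≡ 0 at y ∈ {4}; common: ∅.
  x = 3: f ≡ 0 at y ∈ {8}; g ≡ 0 at y ∈ {8}; common: {8}.
  x = 4: f ≡ 0 at y ∈ {2}; g ≡ 0 at y ∈ {1}; common: ∅.
  x = 5: f ≡ 0 at y ∈ {7}; g ≡ 0 at y ∈ {5}; common: ∅.
  x = 6: f ≡ 0 at y ∈ {1}; g ≡ 0 at y ∈ {9}; common: ∅.
  x = 7: f ≡ 0 at y ∈ {6}; g ≡ 0 at y ∈ {2}; common: ∅.
  x = 8: f ≡ 0 at y ∈ {0}; g ≡ 0 at y ∈ {6}; common: ∅.
  x = 9: f ≡ 0 at y ∈ {5}; g ≡ 0 at y ∈ {10}; common: ∅.
  x = 10: f ≡ 0 at y ∈ {10}; g ≡ 0 at y ∈ {3}; common: ∅.
Collecting: common zeros = {(3, 8)}, so the count is 1.
Comparison with the Bézout bound: 1 ≤ 1 = deg(f)·deg(g), as expected for curves with no common component (the bound is attained).


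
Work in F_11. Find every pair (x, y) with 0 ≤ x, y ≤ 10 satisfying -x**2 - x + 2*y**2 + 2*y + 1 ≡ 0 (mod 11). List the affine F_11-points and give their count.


Affine F_11-points: {(1, 2), (1, 8), (2, 5), (3, 0), (3, 10), (5, 4), (5, 6), (7, 0), (7, 10), (8, 5), (9, 2), (9, 8)}; count = 12.

For each of the 121 pairs (x, y) ∈ F_11², evaluate f(x, y) mod 11. Record the zeros.
  x = 0: [0↦1, 1↦5, 2↦2, 3↦3, 4↦8, 5↦6, 6↦8, 7↦3, 8↦2, 9↦5, 10↦1]  zeros at y ∈ ∅
  x = 1: [0↦10, 1↦3, 2↦0, 3↦1, 4↦6, 5↦4, 6↦6, 7↦1, 8↦0, 9↦3, 10↦10]  zeros at y ∈ {2, 8}
  x = 2: [0↦6, 1↦10, 2↦7, 3↦8, 4↦2, 5↦0, 6↦2, 7↦8, 8↦7, 9↦10, 10↦6]  zeros at y ∈ {5}
  x = 3: [0↦0, 1↦4, 2↦1, 3↦2, 4↦7, 5↦5, 6↦7, 7↦2, 8↦1, 9↦4, 10↦0]  zeros at y ∈ {0, 10}
  x = 4: [0↦3, 1↦7, 2↦4, 3↦5, 4↦10, 5↦8, 6↦10, 7↦5, 8↦4, 9↦7, 10↦3]  zeros at y ∈ ∅
  x = 5: [0↦4, 1↦8, 2↦5, 3↦6, 4↦0, 5↦9, 6↦0, 7↦6, 8↦5, 9↦8, 10↦4]  zeros at y ∈ {4, 6}
  x = 6: [0↦3, 1↦7, 2↦4, 3↦5, 4↦10, 5↦8, 6↦10, 7↦5, 8↦4, 9↦7, 10↦3]  zeros at y ∈ ∅
  x = 7: [0↦0, 1↦4, 2↦1, 3↦2, 4↦7, 5↦5, 6↦7, 7↦2, 8↦1, 9↦4, 10↦0]  zeros at y ∈ {0, 10}
  x = 8: [0↦6, 1↦10, 2↦7, 3↦8, 4↦2, 5↦0, 6↦2, 7↦8, 8↦7, 9↦10, 10↦6]  zeros at y ∈ {5}
  x = 9: [0↦10, 1↦3, 2↦0, 3↦1, 4↦6, 5↦4, 6↦6, 7↦1, 8↦0, 9↦3, 10↦10]  zeros at y ∈ {2, 8}
  x = 10: [0↦1, 1↦5, 2↦2, 3↦3, 4↦8, 5↦6, 6↦8, 7↦3, 8↦2, 9↦5, 10↦1]  zeros at y ∈ ∅
Collecting zeros: affine points = {(1, 2), (1, 8), (2, 5), (3, 0), (3, 10), (5, 4), (5, 6), (7, 0), (7, 10), (8, 5), (9, 2), (9, 8)}.
Total count |C(F_11)_aff| = 12.


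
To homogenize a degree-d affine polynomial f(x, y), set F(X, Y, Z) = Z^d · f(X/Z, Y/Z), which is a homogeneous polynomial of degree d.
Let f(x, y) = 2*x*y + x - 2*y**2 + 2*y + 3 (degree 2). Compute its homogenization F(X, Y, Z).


F(X, Y, Z) = 2*X*Y + X*Z - 2*Y**2 + 2*Y*Z + 3*Z**2

deg(f) = 2.
Substitute x = X/Z, y = Y/Z into f, then multiply by Z^2.
  monomial 2·x^1·y^1 ↦ 2·X^1·Y^1·Z^0.
  monomial 1·x^1·y^0 ↦ 1·X^1·Y^0·Z^1.
  monomial -2·x^0·y^2 ↦ -2·X^0·Y^2·Z^0.
  monomial 2·x^0·y^1 ↦ 2·X^0·Y^1·Z^1.
  monomial 3·x^0·y^0 ↦ 3·X^0·Y^0·Z^2.
Collecting: F(X, Y, Z) = 2*X*Y + X*Z - 2*Y**2 + 2*Y*Z + 3*Z**2.


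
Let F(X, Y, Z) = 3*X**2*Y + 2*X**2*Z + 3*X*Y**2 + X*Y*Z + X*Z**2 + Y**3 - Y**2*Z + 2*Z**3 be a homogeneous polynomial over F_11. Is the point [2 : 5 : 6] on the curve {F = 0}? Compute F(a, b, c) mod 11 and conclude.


F(2,5,6) ≡ 5 (mod 11); P is NOT on the curve.

Evaluate F(2, 5, 6) term-by-term (mod 11).
  3*X**2*Y ↦ 3·4·5·1 = 60
  2*X**2*Z ↦ 2·4·1·6 = 48
  3*X*Y**2 ↦ 3·2·25·1 = 150
  X*Y*Z ↦ 1·2·5·6 = 60
  X*Z**2 ↦ 1·2·1·36 = 72
  Y**3 ↦ 1·1·125·1 = 125
  -Y**2*Z ↦ -1·1·25·6 = -150
  2*Z**3 ↦ 2·1·1·216 = 432
Sum: F(2, 5, 6) = (60) + (48) + (150) + (60) + (72) + (125) + (-150) + (432) = 797.
Reducing mod 11: 797 ≡ 5 (mod 11).
Since F(a, b, c) ≡ 5 ≠ 0 (mod 11), P does NOT lie on the curve.


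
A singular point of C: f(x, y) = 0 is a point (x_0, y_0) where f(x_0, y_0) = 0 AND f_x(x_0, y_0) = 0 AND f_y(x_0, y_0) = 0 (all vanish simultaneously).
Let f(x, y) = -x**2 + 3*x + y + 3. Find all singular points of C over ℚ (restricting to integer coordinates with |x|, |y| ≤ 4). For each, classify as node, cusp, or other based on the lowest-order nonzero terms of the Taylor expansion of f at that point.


No singular points in the scanned grid; C is smooth there.

Compute partial derivatives:
  f_x = 3 - 2*x.
  f_y = 1.
f_y = 1 is a nonzero constant, so f_y never vanishes: no point (x, y) can satisfy f = f_x = f_y = 0. In particular no (x, y) ∈ {−4, ..., 4}² is singular; the curve is smooth.


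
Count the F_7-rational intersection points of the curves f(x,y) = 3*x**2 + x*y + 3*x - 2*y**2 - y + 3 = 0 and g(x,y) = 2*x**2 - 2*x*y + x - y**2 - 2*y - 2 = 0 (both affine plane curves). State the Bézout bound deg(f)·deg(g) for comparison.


Common zeros: ∅; count = 0; Bézout bound = 4.

deg(f) = 2, deg(g) = 2, so Bézout bound = 4.
Scan x ∈ F_7. For each x, list the y ∈ F_7 with f(x, y) ≡ 0 and those with g(x, y) ≡ 0 (mod 7); the common zeros in that column are the intersection.
  x = 0: f ≡ 0 at y ∈ {1, 2}; g ≡ 0 at y ∈ ∅; common: ∅.
  x = 1: f ≡ 0 at y ∈ {1, 6}; g ≡ 0 at y ∈ ∅; common: ∅.
  x = 2: f ≡ 0 at y ∈ {0, 4}; g ≡ 0 at y ∈ ∅; common: ∅.
  x = 3: f ≡ 0 at y ∈ {2, 6}; g ≡ 0 at y ∈ {3}; common: ∅.
  x = 4: f ≡ 0 at y ∈ {0, 5}; g ≡ 0 at y ∈ ∅; common: ∅.
  x = 5: f ≡ 0 at y ∈ {4, 5}; g ≡ 0 at y ∈ ∅; common: ∅.
  x = 6: f ≡ 0 at y ∈ {3}; g ≡ 0 at y ∈ ∅; common: ∅.
Collecting: common zeros = ∅, so the count is 0.
Comparison with the Bézout bound: 0 ≤ 4 = deg(f)·deg(g), as expected for curves with no common component (the affine F_7-count falls short of the bound because intersections may lie at infinity, over extension fields, or carry multiplicity).


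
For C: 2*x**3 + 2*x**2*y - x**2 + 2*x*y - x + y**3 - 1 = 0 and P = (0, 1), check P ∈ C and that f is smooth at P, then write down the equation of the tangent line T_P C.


Tangent line at P: x + 3*y - 3 = 0.

Step 1: f(0, 1) = 0, so P lies on C.
Step 2: partial derivatives
  f_x(x, y) = 6*x**2 + 4*x*y - 2*x + 2*y - 1, f_y(x, y) = 2*x**2 + 2*x + 3*y**2.
  f_x(P) = 1, f_y(P) = 3 (gradient nonzero, so P is smooth).
Step 3: tangent line at P: 1·(x − 0) + 3·(y − 1) = 0.
Expanding: x + 3*y - 3 = 0.


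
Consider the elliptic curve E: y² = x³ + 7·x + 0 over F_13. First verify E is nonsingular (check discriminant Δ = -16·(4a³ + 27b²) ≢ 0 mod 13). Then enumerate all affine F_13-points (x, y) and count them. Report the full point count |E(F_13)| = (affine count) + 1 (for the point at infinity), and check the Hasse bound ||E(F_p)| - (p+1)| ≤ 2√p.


Affine points = {(0, 0), (2, 3), (2, 10), (3, 3), (3, 10), (4, 1), (4, 12), (5, 2), (5, 11), (8, 3), (8, 10), (9, 5), (9, 8), (10, 2), (10, 11), (11, 2), (11, 11)}; affine count = 17; |E(F_13)| = 18.

Discriminant check: Δ ∝ 4a³ + 27b² = 4·7³ + 27·0² = 4·343 + 27·0 ≡ 7 (mod 13). Nonzero ⇒ E is nonsingular.
For each x ∈ F_13, compute rhs = x³ + 7·x + 0 mod 13, then count y ∈ F_13 with y² ≡ rhs.
  x = 0: rhs = 0, matching y values: 0 (1 points).
  x = 1: rhs = 8, matching y values: none (0 points).
  x = 2: rhs = 9, matching y values: 3, 10 (2 points).
  x = 3: rhs = 9, matching y values: 3, 10 (2 points).
  x = 4: rhs = 1, matching y values: 1, 12 (2 points).
  x = 5: rhs = 4, matching y values: 2, 11 (2 points).
  x = 6: rhs = 11, matching y values: none (0 points).
  x = 7: rhs = 2, matching y values: none (0 points).
  x = 8: rhs = 9, matching y values: 3, 10 (2 points).
  x = 9: rhs = 12, matching y values: 5, 8 (2 points).
  x = 10: rhs = 4, matching y values: 2, 11 (2 points).
  x = 11: rhs = 4, matching y values: 2, 11 (2 points).
  x = 12: rhs = 5, matching y values: none (0 points).
Total affine count: 17.
Full point count |E(F_13)| = 17 + 1 = 18.
Hasse bound: |18 − (13+1)| = |4| = 4 ≤ 2√13 ≈ 7.2111 ✓.


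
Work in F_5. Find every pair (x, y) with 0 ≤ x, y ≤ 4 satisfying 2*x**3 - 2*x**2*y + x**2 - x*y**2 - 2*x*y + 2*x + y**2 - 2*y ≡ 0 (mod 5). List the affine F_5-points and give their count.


Affine F_5-points: {(0, 0), (0, 2), (1, 0)}; count = 3.

For each of the 25 pairs (x, y) ∈ F_5², evaluate f(x, y) mod 5. Record the zeros.
  x = 0: [0↦0, 1↦4, 2↦0, 3↦3, 4↦3]  zeros at y ∈ {0, 2}
  x = 1: [0↦0, 1↦4, 2↦3, 3↦2, 4↦1]  zeros at y ∈ {0}
  x = 2: [0↦4, 1↦4, 2↦2, 3↦3, 4↦2]  zeros at y ∈ ∅
  x = 3: [0↦4, 1↦1, 2↦4, 3↦3, 4↦3]  zeros at y ∈ ∅
  x = 4: [0↦2, 1↦2, 2↦1, 3↦4, 4↦1]  zeros at y ∈ ∅
Collecting zeros: affine points = {(0, 0), (0, 2), (1, 0)}.
Total count |C(F_5)_aff| = 3.


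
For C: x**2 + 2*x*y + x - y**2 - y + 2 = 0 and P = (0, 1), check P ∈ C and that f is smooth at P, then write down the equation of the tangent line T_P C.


Tangent line at P: 3*x - 3*y + 3 = 0.

Step 1: f(0, 1) = 0, so P lies on C.
Step 2: partial derivatives
  f_x(x, y) = 2*x + 2*y + 1, f_y(x, y) = 2*x - 2*y - 1.
  f_x(P) = 3, f_y(P) = -3 (gradient nonzero, so P is smooth).
Step 3: tangent line at P: 3·(x − 0) + -3·(y − 1) = 0.
Expanding: 3*x - 3*y + 3 = 0.


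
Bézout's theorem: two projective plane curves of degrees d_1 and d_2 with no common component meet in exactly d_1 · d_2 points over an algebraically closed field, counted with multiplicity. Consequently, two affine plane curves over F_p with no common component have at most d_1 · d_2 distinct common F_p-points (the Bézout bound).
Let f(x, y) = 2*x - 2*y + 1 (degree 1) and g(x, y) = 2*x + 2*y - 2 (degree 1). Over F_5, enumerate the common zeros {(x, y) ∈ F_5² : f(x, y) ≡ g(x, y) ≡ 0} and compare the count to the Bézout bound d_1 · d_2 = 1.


Common zeros: {(4, 2)}; count = 1; Bézout bound = 1.

deg(f) = 1, deg(g) = 1, so Bézout bound = 1.
Scan x ∈ F_5. For each x, list the y ∈ F_5 with f(x, y) ≡ 0 and those with g(x, y) ≡ 0 (mod 5); the common zeros in that column are the intersection.
  x = 0: f ≡ 0 at y ∈ {3}; g ≡ 0 at y ∈ {1}; common: ∅.
  x = 1: f ≡ 0 at y ∈ {4}; g ≡ 0 at y ∈ {0}; common: ∅.
  x = 2: f ≡ 0 at y ∈ {0}; g ≡ 0 at y ∈ {4}; common: ∅.
  x = 3: f ≡ 0 at y ∈ {1}; g ≡ 0 at y ∈ {3}; common: ∅.
  x = 4: f ≡ 0 at y ∈ {2}; g ≡ 0 at y ∈ {2}; common: {2}.
Collecting: common zeros = {(4, 2)}, so the count is 1.
Comparison with the Bézout bound: 1 ≤ 1 = deg(f)·deg(g), as expected for curves with no common component (the bound is attained).


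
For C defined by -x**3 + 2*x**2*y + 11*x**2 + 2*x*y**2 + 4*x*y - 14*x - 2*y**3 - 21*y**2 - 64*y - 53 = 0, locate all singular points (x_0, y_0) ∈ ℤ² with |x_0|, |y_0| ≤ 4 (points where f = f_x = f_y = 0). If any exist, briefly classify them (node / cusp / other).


Singular points: {(2, -3)}; classification: node.

Compute partial derivatives:
  f_x = -3*x**2 + 4*x*y + 22*x + 2*y**2 + 4*y - 14.
  f_y = 2*x**2 + 4*x*y + 4*x - 6*y**2 - 42*y - 64.
Scan x_0 ∈ {−4, ..., 4}. For each x_0, f_y(x_0, y) is a polynomial in y; find its integer roots y ∈ {−4, ..., 4}, then test f_x and f at those candidates.
  x = -4: f_y(-4, y) = -6*y**2 - 58*y - 48; no integer root y with |y| ≤ 4.
  x = -3: f_y(-3, y) = -6*y**2 - 54*y - 58; no integer root y with |y| ≤ 4.
  x = -2: f_y(-2, y) = -6*y**2 - 50*y - 64; no integer root y with |y| ≤ 4.
  x = -1: f_y(-1, y) = -6*y**2 - 46*y - 66; no integer root y with |y| ≤ 4.
  x = 0: f_y(0, y) = -6*y**2 - 42*y - 64; no integer root y with |y| ≤ 4.
  x = 1: f_y(1, y) = -6*y**2 - 38*y - 58; no integer root y with |y| ≤ 4.
  x = 2: f_y(2, y) = -6*y**2 - 34*y - 48; vanishes at y ∈ {-3}. (2, -3): f_x = 0, f = 0 — SINGULAR.
  x = 3: f_y(3, y) = -6*y**2 - 30*y - 34; no integer root y with |y| ≤ 4.
  x = 4: f_y(4, y) = -6*y**2 - 26*y - 16; no integer root y with |y| ≤ 4.
Only singular point on the grid: (2, -3).
Classify: substitute x = 2 + u, y = -3 + v and expand: f = -u**3 + 2*u**2*v - u**2 + 2*u*v**2 - 2*v**3 + v**2.
No constant or linear terms (consistent with a singular point). Quadratic part: -u**2 + v**2. Cubic part: -u**3 + 2*u**2*v + 2*u*v**2 - 2*v**3.
The quadratic part v**2 - u**2 = (v − u)(v + u) splits into two distinct linear factors, so there are two distinct tangent lines y − -3 = ±(x − 2) — this is a node (ordinary double point).
Classification: node.


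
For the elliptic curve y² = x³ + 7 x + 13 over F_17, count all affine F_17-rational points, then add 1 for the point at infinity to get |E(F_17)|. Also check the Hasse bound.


Affine points = {(0, 8), (0, 9), (1, 2), (1, 15), (2, 1), (2, 16), (6, 4), (6, 13), (14, 4), (14, 13), (15, 5), (15, 12)}; affine count = 12; |E(F_17)| = 13.

Discriminant check: Δ ∝ 4a³ + 27b² = 4·7³ + 27·13² = 4·343 + 27·169 ≡ 2 (mod 17). Nonzero ⇒ E is nonsingular.
For each x ∈ F_17, compute rhs = x³ + 7·x + 13 mod 17, then count y ∈ F_17 with y² ≡ rhs.
  x = 0: rhs = 13, matching y values: 8, 9 (2 points).
  x = 1: rhs = 4, matching y values: 2, 15 (2 points).
  x = 2: rhs = 1, matching y values: 1, 16 (2 points).
  x = 3: rhs = 10, matching y values: none (0 points).
  x = 4: rhs = 3, matching y values: none (0 points).
  x = 5: rhs = 3, matching y values: none (0 points).
  x = 6: rhs = 16, matching y values: 4, 13 (2 points).
  x = 7: rhs = 14, matching y values: none (0 points).
  x = 8: rhs = 3, matching y values: none (0 points).
  x = 9: rhs = 6, matching y values: none (0 points).
  x = 10: rhs = 12, matching y values: none (0 points).
  x = 11: rhs = 10, matching y values: none (0 points).
  x = 12: rhs = 6, matching y values: none (0 points).
  x = 13: rhs = 6, matching y values: none (0 points).
  x = 14: rhs = 16, matching y values: 4, 13 (2 points).
  x = 15: rhs = 8, matching y values: 5, 12 (2 points).
  x = 16: rhs = 5, matching y values: none (0 points).
Total affine count: 12.
Full point count |E(F_17)| = 12 + 1 = 13.
Hasse bound: |13 − (17+1)| = |-5| = 5 ≤ 2√17 ≈ 8.2462 ✓.


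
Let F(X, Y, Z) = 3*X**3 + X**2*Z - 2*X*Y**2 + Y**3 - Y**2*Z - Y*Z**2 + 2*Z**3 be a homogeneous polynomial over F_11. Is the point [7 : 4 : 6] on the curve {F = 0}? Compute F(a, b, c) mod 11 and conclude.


F(7,4,6) ≡ 2 (mod 11); P is NOT on the curve.

Evaluate F(7, 4, 6) term-by-term (mod 11).
  3*X**3 ↦ 3·343·1·1 = 1029
  X**2*Z ↦ 1·49·1·6 = 294
  -2*X*Y**2 ↦ -2·7·16·1 = -224
  Y**3 ↦ 1·1·64·1 = 64
  -Y**2*Z ↦ -1·1·16·6 = -96
  -Y*Z**2 ↦ -1·1·4·36 = -144
  2*Z**3 ↦ 2·1·1·216 = 432
Sum: F(7, 4, 6) = (1029) + (294) + (-224) + (64) + (-96) + (-144) + (432) = 1355.
Reducing mod 11: 1355 ≡ 2 (mod 11).
Since F(a, b, c) ≡ 2 ≠ 0 (mod 11), P does NOT lie on the curve.


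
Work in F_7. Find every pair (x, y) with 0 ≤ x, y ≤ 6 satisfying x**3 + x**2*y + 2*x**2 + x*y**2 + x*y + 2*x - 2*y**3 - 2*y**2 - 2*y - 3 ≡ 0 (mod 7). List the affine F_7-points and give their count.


Affine F_7-points: {(1, 5), (3, 2), (4, 1), (4, 3), (4, 4), (5, 0), (5, 5), (6, 3)}; count = 8.

For each of the 49 pairs (x, y) ∈ F_7², evaluate f(x, y) mod 7. Record the zeros.
  x = 0: [0↦4, 1↦5, 2↦4, 3↦3, 4↦4, 5↦2, 6↦6]  zeros at y ∈ ∅
  x = 1: [0↦2, 1↦6, 2↦3, 3↦2, 4↦5, 5↦0, 6↦3]  zeros at y ∈ {5}
  x = 2: [0↦3, 1↦5, 2↦2, 3↦3, 4↦3, 5↦4, 6↦1]  zeros at y ∈ ∅
  x = 3: [0↦6, 1↦1, 2↦0, 3↦5, 4↦4, 5↦6, 6↦6]  zeros at y ∈ {2}
  x = 4: [0↦3, 1↦0, 2↦3, 3↦0, 4↦0, 5↦5, 6↦3]  zeros at y ∈ {1, 3, 4}
  x = 5: [0↦0, 1↦1, 2↦3, 3↦1, 4↦4, 5↦0, 6↦5]  zeros at y ∈ {0, 5}
  x = 6: [0↦3, 1↦3, 2↦6, 3↦0, 4↦1, 5↦4, 6↦4]  zeros at y ∈ {3}
Collecting zeros: affine points = {(1, 5), (3, 2), (4, 1), (4, 3), (4, 4), (5, 0), (5, 5), (6, 3)}.
Total count |C(F_7)_aff| = 8.


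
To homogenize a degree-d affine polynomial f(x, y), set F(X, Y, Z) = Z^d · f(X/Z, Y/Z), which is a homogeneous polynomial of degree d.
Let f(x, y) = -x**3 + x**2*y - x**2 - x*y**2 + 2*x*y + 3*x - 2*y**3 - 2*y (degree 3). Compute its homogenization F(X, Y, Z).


F(X, Y, Z) = -X**3 + X**2*Y - X**2*Z - X*Y**2 + 2*X*Y*Z + 3*X*Z**2 - 2*Y**3 - 2*Y*Z**2

deg(f) = 3.
Substitute x = X/Z, y = Y/Z into f, then multiply by Z^3.
  monomial -1·x^3·y^0 ↦ -1·X^3·Y^0·Z^0.
  monomial 1·x^2·y^1 ↦ 1·X^2·Y^1·Z^0.
  monomial -1·x^2·y^0 ↦ -1·X^2·Y^0·Z^1.
  monomial -1·x^1·y^2 ↦ -1·X^1·Y^2·Z^0.
  monomial 2·x^1·y^1 ↦ 2·X^1·Y^1·Z^1.
  monomial 3·x^1·y^0 ↦ 3·X^1·Y^0·Z^2.
  monomial -2·x^0·y^3 ↦ -2·X^0·Y^3·Z^0.
  monomial -2·x^0·y^1 ↦ -2·X^0·Y^1·Z^2.
Collecting: F(X, Y, Z) = -X**3 + X**2*Y - X**2*Z - X*Y**2 + 2*X*Y*Z + 3*X*Z**2 - 2*Y**3 - 2*Y*Z**2.


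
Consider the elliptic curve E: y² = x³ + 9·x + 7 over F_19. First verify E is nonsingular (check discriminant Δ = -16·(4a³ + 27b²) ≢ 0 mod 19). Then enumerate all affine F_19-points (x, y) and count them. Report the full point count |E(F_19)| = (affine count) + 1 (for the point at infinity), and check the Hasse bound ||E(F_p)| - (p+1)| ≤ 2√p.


Affine points = {(0, 8), (0, 11), (1, 6), (1, 13), (3, 2), (3, 17), (5, 5), (5, 14), (6, 7), (6, 12), (9, 0), (12, 0), (17, 0), (18, 4), (18, 15)}; affine count = 15; |E(F_19)| = 16.

Discriminant check: Δ ∝ 4a³ + 27b² = 4·9³ + 27·7² = 4·729 + 27·49 ≡ 2 (mod 19). Nonzero ⇒ E is nonsingular.
For each x ∈ F_19, compute rhs = x³ + 9·x + 7 mod 19, then count y ∈ F_19 with y² ≡ rhs.
  x = 0: rhs = 7, matching y values: 8, 11 (2 points).
  x = 1: rhs = 17, matching y values: 6, 13 (2 points).
  x = 2: rhs = 14, matching y values: none (0 points).
  x = 3: rhs = 4, matching y values: 2, 17 (2 points).
  x = 4: rhs = 12, matching y values: none (0 points).
  x = 5: rhs = 6, matching y values: 5, 14 (2 points).
  x = 6: rhs = 11, matching y values: 7, 12 (2 points).
  x = 7: rhs = 14, matching y values: none (0 points).
  x = 8: rhs = 2, matching y values: none (0 points).
  x = 9: rhs = 0, matching y values: 0 (1 points).
  x = 10: rhs = 14, matching y values: none (0 points).
  x = 11: rhs = 12, matching y values: none (0 points).
  x = 12: rhs = 0, matching y values: 0 (1 points).
  x = 13: rhs = 3, matching y values: none (0 points).
  x = 14: rhs = 8, matching y values: none (0 points).
  x = 15: rhs = 2, matching y values: none (0 points).
  x = 16: rhs = 10, matching y values: none (0 points).
  x = 17: rhs = 0, matching y values: 0 (1 points).
  x = 18: rhs = 16, matching y values: 4, 15 (2 points).
Total affine count: 15.
Full point count |E(F_19)| = 15 + 1 = 16.
Hasse bound: |16 − (19+1)| = |-4| = 4 ≤ 2√19 ≈ 8.7178 ✓.


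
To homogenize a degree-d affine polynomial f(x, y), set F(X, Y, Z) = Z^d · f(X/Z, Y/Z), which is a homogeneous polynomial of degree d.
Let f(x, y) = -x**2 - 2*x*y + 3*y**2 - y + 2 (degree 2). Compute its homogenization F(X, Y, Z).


F(X, Y, Z) = -X**2 - 2*X*Y + 3*Y**2 - Y*Z + 2*Z**2

deg(f) = 2.
Substitute x = X/Z, y = Y/Z into f, then multiply by Z^2.
  monomial -1·x^2·y^0 ↦ -1·X^2·Y^0·Z^0.
  monomial -2·x^1·y^1 ↦ -2·X^1·Y^1·Z^0.
  monomial 3·x^0·y^2 ↦ 3·X^0·Y^2·Z^0.
  monomial -1·x^0·y^1 ↦ -1·X^0·Y^1·Z^1.
  monomial 2·x^0·y^0 ↦ 2·X^0·Y^0·Z^2.
Collecting: F(X, Y, Z) = -X**2 - 2*X*Y + 3*Y**2 - Y*Z + 2*Z**2.


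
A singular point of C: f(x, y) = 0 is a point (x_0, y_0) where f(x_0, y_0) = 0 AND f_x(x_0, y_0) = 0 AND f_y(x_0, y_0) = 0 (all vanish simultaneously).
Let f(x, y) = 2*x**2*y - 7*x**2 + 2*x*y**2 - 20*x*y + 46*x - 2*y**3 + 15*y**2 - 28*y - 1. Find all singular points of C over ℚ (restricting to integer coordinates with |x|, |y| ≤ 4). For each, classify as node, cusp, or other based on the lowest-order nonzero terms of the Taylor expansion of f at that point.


Singular points: {(2, 3)}; classification: node.

Compute partial derivatives:
  f_x = 4*x*y - 14*x + 2*y**2 - 20*y + 46.
  f_y = 2*x**2 + 4*x*y - 20*x - 6*y**2 + 30*y - 28.
Scan x_0 ∈ {−4, ..., 4}. For each x_0, f_y(x_0, y) is a polynomial in y; find its integer roots y ∈ {−4, ..., 4}, then test f_x and f at those candidates.
  x = -4: f_y(-4, y) = -6*y**2 + 14*y + 84; no integer root y with |y| ≤ 4.
  x = -3: f_y(-3, y) = -6*y**2 + 18*y + 50; no integer root y with |y| ≤ 4.
  x = -2: f_y(-2, y) = -6*y**2 + 22*y + 20; no integer root y with |y| ≤ 4.
  x = -1: f_y(-1, y) = -6*y**2 + 26*y - 6; no integer root y with |y| ≤ 4.
  x = 0: f_y(0, y) = -6*y**2 + 30*y - 28; no integer root y with |y| ≤ 4.
  x = 1: f_y(1, y) = -6*y**2 + 34*y - 46; no integer root y with |y| ≤ 4.
  x = 2: f_y(2, y) = -6*y**2 + 38*y - 60; vanishes at y ∈ {3}. (2, 3): f_x = 0, f = 0 — SINGULAR.
  x = 3: f_y(3, y) = -6*y**2 + 42*y - 70; no integer root y with |y| ≤ 4.
  x = 4: f_y(4, y) = -6*y**2 + 46*y - 76; no integer root y with |y| ≤ 4.
Only singular point on the grid: (2, 3).
Classify: substitute x = 2 + u, y = 3 + v and expand: f = 2*u**2*v - u**2 + 2*u*v**2 - 2*v**3 + v**2.
No constant or linear terms (consistent with a singular point). Quadratic part: -u**2 + v**2. Cubic part: 2*u**2*v + 2*u*v**2 - 2*v**3.
The quadratic part v**2 - u**2 = (v − u)(v + u) splits into two distinct linear factors, so there are two distinct tangent lines y − 3 = ±(x − 2) — this is a node (ordinary double point).
Classification: node.


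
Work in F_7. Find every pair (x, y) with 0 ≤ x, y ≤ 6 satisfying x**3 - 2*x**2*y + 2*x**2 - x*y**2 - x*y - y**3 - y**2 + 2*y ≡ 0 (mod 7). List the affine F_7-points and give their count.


Affine F_7-points: {(0, 0), (0, 1), (0, 5), (2, 5), (3, 1), (4, 1), (4, 2), (4, 6), (5, 0), (6, 5)}; count = 10.

For each of the 49 pairs (x, y) ∈ F_7², evaluate f(x, y) mod 7. Record the zeros.
  x = 0: [0↦0, 1↦0, 2↦6, 3↦5, 4↦5, 5↦0, 6↦5]  zeros at y ∈ {0, 1, 5}
  x = 1: [0↦3, 1↦6, 2↦6, 3↦4, 4↦1, 5↦5, 6↦3]  zeros at y ∈ ∅
  x = 2: [0↦2, 1↦4, 2↦1, 3↦1, 4↦5, 5↦0, 6↦1]  zeros at y ∈ {5}
  x = 3: [0↦3, 1↦0, 2↦4, 3↦2, 4↦2, 5↦5, 6↦5]  zeros at y ∈ {1}
  x = 4: [0↦5, 1↦0, 2↦0, 3↦6, 4↦5, 5↦5, 6↦0]  zeros at y ∈ {1, 2, 6}
  x = 5: [0↦0, 1↦3, 2↦2, 3↦5, 4↦6, 5↦6, 6↦6]  zeros at y ∈ {0}
  x = 6: [0↦1, 1↦1, 2↦2, 3↦5, 4↦4, 5↦0, 6↦1]  zeros at y ∈ {5}
Collecting zeros: affine points = {(0, 0), (0, 1), (0, 5), (2, 5), (3, 1), (4, 1), (4, 2), (4, 6), (5, 0), (6, 5)}.
Total count |C(F_7)_aff| = 10.


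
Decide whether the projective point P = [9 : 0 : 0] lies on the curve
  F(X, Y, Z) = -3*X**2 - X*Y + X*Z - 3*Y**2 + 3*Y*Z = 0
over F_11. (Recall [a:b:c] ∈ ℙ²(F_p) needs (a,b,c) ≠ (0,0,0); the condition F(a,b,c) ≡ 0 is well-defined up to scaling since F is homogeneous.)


F(9,0,0) ≡ 10 (mod 11); P is NOT on the curve.

Evaluate F(9, 0, 0) term-by-term (mod 11).
  -3*X**2 ↦ -3·81·1·1 = -243
  -X*Y ↦ -1·9·0·1 = 0
  X*Z ↦ 1·9·1·0 = 0
  -3*Y**2 ↦ -3·1·0·1 = 0
  3*Y*Z ↦ 3·1·0·0 = 0
Sum: F(9, 0, 0) = (-243) + (0) + (0) + (0) + (0) = -243.
Reducing mod 11: -243 ≡ 10 (mod 11).
Since F(a, b, c) ≡ 10 ≠ 0 (mod 11), P does NOT lie on the curve.


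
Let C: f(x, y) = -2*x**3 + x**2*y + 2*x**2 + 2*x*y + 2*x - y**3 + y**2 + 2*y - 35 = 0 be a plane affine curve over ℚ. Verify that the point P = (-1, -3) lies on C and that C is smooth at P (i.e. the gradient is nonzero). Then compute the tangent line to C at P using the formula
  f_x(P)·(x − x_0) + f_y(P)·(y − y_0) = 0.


Tangent line at P: -8*x - 32*y - 104 = 0.

Step 1: f(-1, -3) = 0, so P lies on C.
Step 2: partial derivatives
  f_x(x, y) = -6*x**2 + 2*x*y + 4*x + 2*y + 2, f_y(x, y) = x**2 + 2*x - 3*y**2 + 2*y + 2.
  f_x(P) = -8, f_y(P) = -32 (gradient nonzero, so P is smooth).
Step 3: tangent line at P: -8·(x − -1) + -32·(y − -3) = 0.
Expanding: -8*x - 32*y - 104 = 0.


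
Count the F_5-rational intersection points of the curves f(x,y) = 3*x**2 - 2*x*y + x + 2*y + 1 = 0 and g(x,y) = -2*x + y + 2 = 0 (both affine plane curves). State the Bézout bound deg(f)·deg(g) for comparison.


Common zeros: {(1, 0), (3, 4)}; count = 2; Bézout bound = 2.

deg(f) = 2, deg(g) = 1, so Bézout bound = 2.
Scan x ∈ F_5. For each x, list the y ∈ F_5 with f(x, y) ≡ 0 and those with g(x, y) ≡ 0 (mod 5); the common zeros in that column are the intersection.
  x = 0: f ≡ 0 at y ∈ {2}; g ≡ 0 at y ∈ {3}; common: ∅.
  x = 1: f ≡ 0 at y ∈ {0, 1, 2, 3, 4}; g ≡ 0 at y ∈ {0}; common: {0}.
  x = 2: f ≡ 0 at y ∈ {0}; g ≡ 0 at y ∈ {2}; common: ∅.
  x = 3: f ≡ 0 at y ∈ {4}; g ≡ 0 at y ∈ {4}; common: {4}.
  x = 4: f ≡ 0 at y ∈ {3}; g ≡ 0 at y ∈ {1}; common: ∅.
Collecting: common zeros = {(1, 0), (3, 4)}, so the count is 2.
Comparison with the Bézout bound: 2 ≤ 2 = deg(f)·deg(g), as expected for curves with no common component (the bound is attained).


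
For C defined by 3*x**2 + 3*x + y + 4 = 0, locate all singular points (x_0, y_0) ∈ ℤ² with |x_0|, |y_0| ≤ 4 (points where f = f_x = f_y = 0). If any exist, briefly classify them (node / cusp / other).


No singular points in the scanned grid; C is smooth there.

Compute partial derivatives:
  f_x = 6*x + 3.
  f_y = 1.
f_y = 1 is a nonzero constant, so f_y never vanishes: no point (x, y) can satisfy f = f_x = f_y = 0. In particular no (x, y) ∈ {−4, ..., 4}² is singular; the curve is smooth.


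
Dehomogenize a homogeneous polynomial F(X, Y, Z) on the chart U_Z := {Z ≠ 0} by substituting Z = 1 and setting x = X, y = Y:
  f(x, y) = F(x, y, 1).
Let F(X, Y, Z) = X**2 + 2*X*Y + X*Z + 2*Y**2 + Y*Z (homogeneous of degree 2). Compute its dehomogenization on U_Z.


f(x, y) = x**2 + 2*x*y + x + 2*y**2 + y

On U_Z we set Z = 1. Each monomial c·X^i·Y^j·Z^k in F becomes c·x^i·y^j·1^k = c·x^i·y^j.
Substituting Z = 1: F(X, Y, 1) = x**2 + 2*x*y + x + 2*y**2 + y.
Note: deg(f) ≤ deg(F) = 2; strict inequality happens when F is divisible by Z (lost terms).


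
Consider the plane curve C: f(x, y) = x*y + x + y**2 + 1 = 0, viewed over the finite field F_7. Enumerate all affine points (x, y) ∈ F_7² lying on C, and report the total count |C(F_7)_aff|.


Affine F_7-points: {(1, 3), (3, 2), (5, 4), (5, 5), (6, 0), (6, 1)}; count = 6.

For each of the 49 pairs (x, y) ∈ F_7², evaluate f(x, y) mod 7. Record the zeros.
  x = 0: [0↦1, 1↦2, 2↦5, 3↦3, 4↦3, 5↦5, 6↦2]  zeros at y ∈ ∅
  x = 1: [0↦2, 1↦4, 2↦1, 3↦0, 4↦1, 5↦4, 6↦2]  zeros at y ∈ {3}
  x = 2: [0↦3, 1↦6, 2↦4, 3↦4, 4↦6, 5↦3, 6↦2]  zeros at y ∈ ∅
  x = 3: [0↦4, 1↦1, 2↦0, 3↦1, 4↦4, 5↦2, 6↦2]  zeros at y ∈ {2}
  x = 4: [0↦5, 1↦3, 2↦3, 3↦5, 4↦2, 5↦1, 6↦2]  zeros at y ∈ ∅
  x = 5: [0↦6, 1↦5, 2↦6, 3↦2, 4↦0, 5↦0, 6↦2]  zeros at y ∈ {4, 5}
  x = 6: [0↦0, 1↦0, 2↦2, 3↦6, 4↦5, 5↦6, 6↦2]  zeros at y ∈ {0, 1}
Collecting zeros: affine points = {(1, 3), (3, 2), (5, 4), (5, 5), (6, 0), (6, 1)}.
Total count |C(F_7)_aff| = 6.


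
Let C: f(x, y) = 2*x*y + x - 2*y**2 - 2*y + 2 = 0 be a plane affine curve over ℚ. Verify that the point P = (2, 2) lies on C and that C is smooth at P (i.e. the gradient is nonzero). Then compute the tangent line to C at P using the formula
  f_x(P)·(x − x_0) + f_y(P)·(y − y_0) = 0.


Tangent line at P: 5*x - 6*y + 2 = 0.

Step 1: f(2, 2) = 0, so P lies on C.
Step 2: partial derivatives
  f_x(x, y) = 2*y + 1, f_y(x, y) = 2*x - 4*y - 2.
  f_x(P) = 5, f_y(P) = -6 (gradient nonzero, so P is smooth).
Step 3: tangent line at P: 5·(x − 2) + -6·(y − 2) = 0.
Expanding: 5*x - 6*y + 2 = 0.


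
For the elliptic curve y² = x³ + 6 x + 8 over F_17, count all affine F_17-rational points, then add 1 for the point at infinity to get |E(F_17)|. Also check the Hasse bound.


Affine points = {(0, 5), (0, 12), (1, 7), (1, 10), (3, 6), (3, 11), (7, 6), (7, 11), (9, 3), (9, 14), (16, 1), (16, 16)}; affine count = 12; |E(F_17)| = 13.

Discriminant check: Δ ∝ 4a³ + 27b² = 4·6³ + 27·8² = 4·216 + 27·64 ≡ 8 (mod 17). Nonzero ⇒ E is nonsingular.
For each x ∈ F_17, compute rhs = x³ + 6·x + 8 mod 17, then count y ∈ F_17 with y² ≡ rhs.
  x = 0: rhs = 8, matching y values: 5, 12 (2 points).
  x = 1: rhs = 15, matching y values: 7, 10 (2 points).
  x = 2: rhs = 11, matching y values: none (0 points).
  x = 3: rhs = 2, matching y values: 6, 11 (2 points).
  x = 4: rhs = 11, matching y values: none (0 points).
  x = 5: rhs = 10, matching y values: none (0 points).
  x = 6: rhs = 5, matching y values: none (0 points).
  x = 7: rhs = 2, matching y values: 6, 11 (2 points).
  x = 8: rhs = 7, matching y values: none (0 points).
  x = 9: rhs = 9, matching y values: 3, 14 (2 points).
  x = 10: rhs = 14, matching y values: none (0 points).
  x = 11: rhs = 11, matching y values: none (0 points).
  x = 12: rhs = 6, matching y values: none (0 points).
  x = 13: rhs = 5, matching y values: none (0 points).
  x = 14: rhs = 14, matching y values: none (0 points).
  x = 15: rhs = 5, matching y values: none (0 points).
  x = 16: rhs = 1, matching y values: 1, 16 (2 points).
Total affine count: 12.
Full point count |E(F_17)| = 12 + 1 = 13.
Hasse bound: |13 − (17+1)| = |-5| = 5 ≤ 2√17 ≈ 8.2462 ✓.
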